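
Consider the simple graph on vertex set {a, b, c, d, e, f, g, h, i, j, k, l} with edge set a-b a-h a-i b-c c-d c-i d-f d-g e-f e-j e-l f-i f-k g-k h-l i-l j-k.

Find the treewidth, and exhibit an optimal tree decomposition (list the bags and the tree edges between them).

Treewidth 3.
One optimal decomposition is:
Bags: B1 = {e, g, j, k}  B2 = {e, f, g, k}  B3 = {d, e, f, g}  B4 = {d, e, f, l}  B5 = {d, f, i, l}  B6 = {c, d, i, l}  B7 = {c, h, i, l}  B8 = {a, c, h, i}  B9 = {a, b, c, h}
Tree: B1–B2, B2–B3, B3–B4, B4–B5, B5–B6, B6–B7, B7–B8, B8–B9

The largest bag has 4 vertices, giving width 3; this decomposition certifies tw(G) ≤ 3. For the lower bound: the 4 vertex sets {g,j,k}, {e}, {f}, {c,d,i,l} are disjoint, each induces a connected subgraph, and every pair is joined by at least one edge of G. Contracting each set to a single vertex therefore yields K_{4} as a minor, and since treewidth is minor-monotone, tw(G) ≥ tw(K_{4}) = 3. Combining the bounds, tw(G) = 3.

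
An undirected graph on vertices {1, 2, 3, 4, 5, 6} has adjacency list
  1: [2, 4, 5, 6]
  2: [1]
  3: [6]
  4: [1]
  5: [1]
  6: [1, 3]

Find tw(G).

A width-1 tree decomposition is:
Bags: B1 = {1, 6}  B2 = {1, 5}  B3 = {1, 2}  B4 = {1, 4}  B5 = {3, 6}
Tree: B1–B2, B1–B3, B1–B4, B1–B5
Every bag has size at most 2, so the width is 2 − 1 = 1 and tw(G) ≤ 1. G has an edge, so its treewidth is at least 1. Combining the bounds, tw(G) = 1.

1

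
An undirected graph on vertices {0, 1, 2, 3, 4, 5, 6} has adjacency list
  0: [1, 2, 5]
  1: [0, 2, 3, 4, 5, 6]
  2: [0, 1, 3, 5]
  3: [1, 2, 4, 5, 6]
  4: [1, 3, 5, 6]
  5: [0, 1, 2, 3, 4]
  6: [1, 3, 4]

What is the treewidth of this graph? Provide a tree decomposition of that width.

Treewidth 3.
One such decomposition:
Bags: B1 = {1, 2, 3, 5}  B2 = {1, 3, 4, 5}  B3 = {1, 3, 4, 6}  B4 = {0, 1, 2, 5}
Tree: B1–B2, B2–B3, B1–B4

Each bag holds 4 vertices, so the decomposition has width 3, which upper-bounds the treewidth. On the other hand G contains the 4-clique {0, 1, 2, 5}. A clique must lie in a single bag of any decomposition, so no decomposition can have width below 3. Hence tw(G) = 3 exactly.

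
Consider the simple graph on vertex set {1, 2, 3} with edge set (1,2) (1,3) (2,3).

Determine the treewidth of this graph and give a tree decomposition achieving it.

With just one bag of size 3, the width is 3 − 1 = 2, so tw(G) ≤ 2. Conversely, {1, 2, 3} is a clique of size 3, and the vertices of any clique must share a bag in every tree decomposition; so some bag has ≥ 3 vertices and tw(G) ≥ 2. Therefore the treewidth is 2.

Treewidth 2.
One such decomposition:
Bags: B1 = {1, 2, 3}
Tree: (single bag)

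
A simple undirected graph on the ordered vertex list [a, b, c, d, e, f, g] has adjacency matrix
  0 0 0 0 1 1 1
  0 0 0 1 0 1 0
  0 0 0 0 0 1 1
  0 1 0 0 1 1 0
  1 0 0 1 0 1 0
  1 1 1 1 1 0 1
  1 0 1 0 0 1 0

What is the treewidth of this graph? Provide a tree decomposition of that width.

The largest bag has 3 vertices, giving width 2; this decomposition certifies tw(G) ≤ 2. Conversely, {d, e, f} is a clique of size 3, and the vertices of any clique must share a bag in every tree decomposition; so some bag has ≥ 3 vertices and tw(G) ≥ 2. Therefore the treewidth is 2.

Treewidth 2.
One such decomposition:
Bags: B1 = {a, e, f}  B2 = {d, e, f}  B3 = {b, d, f}  B4 = {a, f, g}  B5 = {c, f, g}
Tree: B1–B2, B2–B3, B1–B4, B4–B5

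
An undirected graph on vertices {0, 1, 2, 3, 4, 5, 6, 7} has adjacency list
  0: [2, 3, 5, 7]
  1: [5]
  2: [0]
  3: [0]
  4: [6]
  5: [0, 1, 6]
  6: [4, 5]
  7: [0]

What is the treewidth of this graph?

A width-1 tree decomposition is:
Bags: B1 = {4, 6}  B2 = {5, 6}  B3 = {0, 5}  B4 = {1, 5}  B5 = {0, 3}  B6 = {0, 7}  B7 = {0, 2}
Tree: B1–B2, B2–B3, B3–B4, B3–B5, B3–B6, B5–B7
Every bag has size at most 2, so the width is 2 − 1 = 1 and tw(G) ≤ 1. Since G has at least one edge (e.g. 4–6), it is not an edgeless graph, so tw(G) ≥ 1. Therefore the treewidth is 1.

1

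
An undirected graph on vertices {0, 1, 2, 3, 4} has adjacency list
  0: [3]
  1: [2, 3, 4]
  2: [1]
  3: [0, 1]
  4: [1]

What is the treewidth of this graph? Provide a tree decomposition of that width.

Every bag has size at most 2, so the width is 2 − 1 = 1 and tw(G) ≤ 1. G has an edge, so its treewidth is at least 1. Hence tw(G) = 1 exactly.

Treewidth 1.
One optimal decomposition is:
Bags: B1 = {1, 3}  B2 = {1, 4}  B3 = {0, 3}  B4 = {1, 2}
Tree: B1–B2, B1–B3, B1–B4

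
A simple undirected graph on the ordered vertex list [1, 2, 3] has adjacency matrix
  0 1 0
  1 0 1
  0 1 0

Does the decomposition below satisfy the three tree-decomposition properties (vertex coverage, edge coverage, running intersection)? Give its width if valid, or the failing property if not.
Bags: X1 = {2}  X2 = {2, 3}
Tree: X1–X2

A tree decomposition must satisfy three properties: every vertex lies in some bag; for every edge, both endpoints lie together in some bag; and for every vertex, the bags containing it form a connected subtree. Here vertex 1 appears in no bag, so the decomposition is invalid.

No — vertex 1 appears in no bag.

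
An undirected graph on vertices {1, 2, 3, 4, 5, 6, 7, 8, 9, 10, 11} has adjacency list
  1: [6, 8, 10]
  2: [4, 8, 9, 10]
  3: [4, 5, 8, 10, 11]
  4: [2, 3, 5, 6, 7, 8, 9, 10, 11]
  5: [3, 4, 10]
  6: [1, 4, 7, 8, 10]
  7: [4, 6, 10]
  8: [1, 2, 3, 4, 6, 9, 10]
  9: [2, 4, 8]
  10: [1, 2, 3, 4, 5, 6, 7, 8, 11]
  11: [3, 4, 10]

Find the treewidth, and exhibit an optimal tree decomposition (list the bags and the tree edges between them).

The largest bag has 4 vertices, giving width 3; this decomposition certifies tw(G) ≤ 3. Conversely, {1, 6, 8, 10} is a clique of size 4, and the vertices of any clique must share a bag in every tree decomposition; so some bag has ≥ 4 vertices and tw(G) ≥ 3. Therefore the treewidth is 3.

Treewidth 3.
Bags: B1 = {4, 6, 8, 10}  B2 = {2, 4, 8, 10}  B3 = {3, 4, 8, 10}  B4 = {4, 6, 7, 10}  B5 = {2, 4, 8, 9}  B6 = {1, 6, 8, 10}  B7 = {3, 4, 5, 10}  B8 = {3, 4, 10, 11}
Tree: B1–B2, B2–B3, B1–B4, B2–B5, B1–B6, B3–B7, B7–B8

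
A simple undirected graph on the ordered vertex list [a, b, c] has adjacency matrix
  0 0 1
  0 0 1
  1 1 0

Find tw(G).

1

A width-1 tree decomposition is:
Bags: B1 = {a, c}  B2 = {b, c}
Tree: B1–B2
Every bag has size at most 2, so the width is 2 − 1 = 1 and tw(G) ≤ 1. G has an edge, so its treewidth is at least 1. The upper and lower bounds meet at 1, so that is the treewidth.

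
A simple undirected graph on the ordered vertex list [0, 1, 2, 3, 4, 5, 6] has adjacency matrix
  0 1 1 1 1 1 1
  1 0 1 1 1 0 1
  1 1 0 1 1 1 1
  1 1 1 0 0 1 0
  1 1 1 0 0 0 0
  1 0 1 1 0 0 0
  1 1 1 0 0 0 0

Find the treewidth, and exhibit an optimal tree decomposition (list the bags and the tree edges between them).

Treewidth 3.
One optimal decomposition is:
Bags: B1 = {0, 1, 2, 3}  B2 = {0, 1, 2, 4}  B3 = {0, 2, 3, 5}  B4 = {0, 1, 2, 6}
Tree: B1–B2, B1–B3, B1–B4

Each bag holds 4 vertices, so the decomposition has width 3, which upper-bounds the treewidth. Conversely, {0, 1, 2, 3} is a clique of size 4, and the vertices of any clique must share a bag in every tree decomposition; so some bag has ≥ 4 vertices and tw(G) ≥ 3. The upper and lower bounds meet at 3, so that is the treewidth.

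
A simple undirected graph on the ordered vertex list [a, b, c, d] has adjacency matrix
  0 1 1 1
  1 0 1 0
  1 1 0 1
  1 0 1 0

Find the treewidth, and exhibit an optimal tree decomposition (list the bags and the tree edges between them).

Every bag has size at most 3, so the width is 3 − 1 = 2 and tw(G) ≤ 2. For the lower bound, the 3 vertices {a, c, d} are pairwise adjacent, and any tree decomposition puts a clique entirely inside one bag — forcing width ≥ 2. Therefore the treewidth is 2.

Treewidth 2.
One such decomposition:
Bags: B1 = {a, c, d}  B2 = {a, b, c}
Tree: B1–B2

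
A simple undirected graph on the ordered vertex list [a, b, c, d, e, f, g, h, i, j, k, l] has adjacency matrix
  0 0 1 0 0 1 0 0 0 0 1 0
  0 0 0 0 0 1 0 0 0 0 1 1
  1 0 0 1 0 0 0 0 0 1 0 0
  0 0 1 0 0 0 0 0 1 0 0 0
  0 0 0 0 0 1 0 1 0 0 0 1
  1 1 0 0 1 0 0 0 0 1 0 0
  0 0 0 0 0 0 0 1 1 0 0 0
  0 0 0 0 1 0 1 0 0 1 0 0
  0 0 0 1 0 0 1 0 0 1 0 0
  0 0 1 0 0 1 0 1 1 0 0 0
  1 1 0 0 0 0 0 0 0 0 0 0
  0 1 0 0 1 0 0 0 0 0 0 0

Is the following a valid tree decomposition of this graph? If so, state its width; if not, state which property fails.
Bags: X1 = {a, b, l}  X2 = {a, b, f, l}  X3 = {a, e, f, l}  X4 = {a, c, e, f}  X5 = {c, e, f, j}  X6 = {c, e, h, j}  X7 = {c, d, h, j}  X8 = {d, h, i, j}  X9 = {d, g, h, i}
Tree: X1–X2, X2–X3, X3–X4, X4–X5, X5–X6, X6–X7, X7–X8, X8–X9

A tree decomposition must satisfy three properties: every vertex lies in some bag; for every edge, both endpoints lie together in some bag; and for every vertex, the bags containing it form a connected subtree. Here vertex k appears in no bag, so the decomposition is invalid.

No — vertex k appears in no bag.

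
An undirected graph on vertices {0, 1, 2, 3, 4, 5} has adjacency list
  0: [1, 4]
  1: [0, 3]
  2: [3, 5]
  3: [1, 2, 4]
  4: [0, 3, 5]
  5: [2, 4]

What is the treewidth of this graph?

2

A width-2 tree decomposition is:
Bags: B1 = {0, 1, 3}  B2 = {0, 3, 4}  B3 = {2, 3, 4}  B4 = {2, 4, 5}
Tree: B1–B2, B2–B3, B3–B4
Each bag holds 3 vertices, so the decomposition has width 2, which upper-bounds the treewidth. For the lower bound, G contains the cycle 1–0–4–3–1, so G is not a forest; only forests have treewidth ≤ 1, hence tw(G) ≥ 2. Therefore the treewidth is 2.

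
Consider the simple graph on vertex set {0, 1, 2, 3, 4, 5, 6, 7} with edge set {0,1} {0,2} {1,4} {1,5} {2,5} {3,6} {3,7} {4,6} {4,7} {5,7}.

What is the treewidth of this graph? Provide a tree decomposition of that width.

Treewidth 2.
One such decomposition:
Bags: B1 = {0, 1, 2}  B2 = {1, 2, 5}  B3 = {1, 4, 5}  B4 = {4, 5, 7}  B5 = {4, 6, 7}  B6 = {3, 6, 7}
Tree: B1–B2, B2–B3, B3–B4, B4–B5, B5–B6

Every bag has size at most 3, so the width is 3 − 1 = 2 and tw(G) ≤ 2. The edges 0–2–5–1–0 form a cycle, so G is not a tree and its treewidth is at least 2. Hence tw(G) = 2 exactly.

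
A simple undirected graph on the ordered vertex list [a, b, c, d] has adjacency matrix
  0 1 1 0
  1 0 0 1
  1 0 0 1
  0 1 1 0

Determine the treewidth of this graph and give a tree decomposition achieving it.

The largest bag has 3 vertices, giving width 2; this decomposition certifies tw(G) ≤ 2. The edges c–a–b–d–c form a cycle, so G is not a tree and its treewidth is at least 2. The upper and lower bounds meet at 2, so that is the treewidth.

Treewidth 2.
One optimal decomposition is:
Bags: B1 = {a, b, c}  B2 = {b, c, d}
Tree: B1–B2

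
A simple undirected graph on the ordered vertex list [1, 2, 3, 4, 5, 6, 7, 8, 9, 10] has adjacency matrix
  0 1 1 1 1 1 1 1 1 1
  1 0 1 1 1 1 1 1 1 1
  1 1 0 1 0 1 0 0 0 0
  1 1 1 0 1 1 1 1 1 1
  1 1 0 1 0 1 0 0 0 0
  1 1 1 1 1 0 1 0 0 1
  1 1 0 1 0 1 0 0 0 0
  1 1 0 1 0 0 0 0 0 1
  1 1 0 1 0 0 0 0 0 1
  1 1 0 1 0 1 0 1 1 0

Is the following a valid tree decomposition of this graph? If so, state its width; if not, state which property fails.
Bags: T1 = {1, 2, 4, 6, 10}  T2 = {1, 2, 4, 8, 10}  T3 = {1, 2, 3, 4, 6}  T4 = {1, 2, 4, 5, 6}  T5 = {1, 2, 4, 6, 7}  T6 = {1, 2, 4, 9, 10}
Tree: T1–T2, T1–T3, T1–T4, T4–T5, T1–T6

Checking the three conditions: (i) the bags cover all of {1, 2, 3, 4, 5, 6, 7, 8, 9, 10}; (ii) for each edge, some bag contains both endpoints; (iii) the bags containing any fixed vertex form a subtree. All hold, so the decomposition is valid with width 5 − 1 = 4.

Yes; width 4.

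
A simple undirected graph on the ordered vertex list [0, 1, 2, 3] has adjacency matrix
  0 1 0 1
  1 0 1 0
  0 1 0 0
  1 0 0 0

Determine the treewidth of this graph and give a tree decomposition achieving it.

Treewidth 1.
One optimal decomposition is:
Bags: B1 = {0, 3}  B2 = {0, 1}  B3 = {1, 2}
Tree: B1–B2, B2–B3

Every bag has size at most 2, so the width is 2 − 1 = 1 and tw(G) ≤ 1. G has an edge, so its treewidth is at least 1. Hence tw(G) = 1 exactly.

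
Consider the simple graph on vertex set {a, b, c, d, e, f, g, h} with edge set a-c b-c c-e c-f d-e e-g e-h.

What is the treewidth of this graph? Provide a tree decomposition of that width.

Treewidth 1.
Bags: B1 = {a, c}  B2 = {b, c}  B3 = {c, e}  B4 = {d, e}  B5 = {e, g}  B6 = {e, h}  B7 = {c, f}
Tree: B1–B2, B1–B3, B3–B4, B4–B5, B3–B6, B2–B7

Each bag holds 2 vertices, so the decomposition has width 1, which upper-bounds the treewidth. G has an edge, so its treewidth is at least 1. Therefore the treewidth is 1.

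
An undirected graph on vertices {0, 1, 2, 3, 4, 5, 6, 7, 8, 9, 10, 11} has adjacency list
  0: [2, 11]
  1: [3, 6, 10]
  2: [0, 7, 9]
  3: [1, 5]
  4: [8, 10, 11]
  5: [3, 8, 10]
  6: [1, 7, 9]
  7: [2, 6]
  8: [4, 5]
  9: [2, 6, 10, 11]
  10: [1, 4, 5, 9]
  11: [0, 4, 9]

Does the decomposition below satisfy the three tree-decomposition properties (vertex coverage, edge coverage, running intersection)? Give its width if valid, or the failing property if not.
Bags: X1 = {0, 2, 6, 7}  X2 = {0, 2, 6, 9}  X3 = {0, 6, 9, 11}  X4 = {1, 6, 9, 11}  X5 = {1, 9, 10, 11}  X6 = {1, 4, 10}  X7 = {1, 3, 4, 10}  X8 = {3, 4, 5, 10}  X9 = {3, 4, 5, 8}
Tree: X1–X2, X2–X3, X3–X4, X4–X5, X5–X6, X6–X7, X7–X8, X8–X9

A tree decomposition must satisfy three properties: every vertex lies in some bag; for every edge, both endpoints lie together in some bag; and for every vertex, the bags containing it form a connected subtree. Here edge (11,4) lies in no bag, so the decomposition is invalid.

No — edge (11,4) lies in no bag.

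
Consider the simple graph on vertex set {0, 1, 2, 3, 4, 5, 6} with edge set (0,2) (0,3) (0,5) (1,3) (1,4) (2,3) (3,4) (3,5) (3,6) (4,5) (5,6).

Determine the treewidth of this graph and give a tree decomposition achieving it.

Treewidth 2.
One optimal decomposition is:
Bags: B1 = {0, 2, 3}  B2 = {0, 3, 5}  B3 = {3, 5, 6}  B4 = {3, 4, 5}  B5 = {1, 3, 4}
Tree: B1–B2, B2–B3, B2–B4, B4–B5

Every bag has size at most 3, so the width is 3 − 1 = 2 and tw(G) ≤ 2. For the lower bound, the 3 vertices {1, 3, 4} are pairwise adjacent, and any tree decomposition puts a clique entirely inside one bag — forcing width ≥ 2. Hence tw(G) = 2 exactly.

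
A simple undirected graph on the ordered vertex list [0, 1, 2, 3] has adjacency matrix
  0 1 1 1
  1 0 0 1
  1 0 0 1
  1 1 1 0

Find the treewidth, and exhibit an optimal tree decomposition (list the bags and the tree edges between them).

Treewidth 2.
Bags: B1 = {0, 1, 3}  B2 = {0, 2, 3}
Tree: B1–B2

The largest bag has 3 vertices, giving width 2; this decomposition certifies tw(G) ≤ 2. On the other hand G contains the 3-clique {0, 1, 3}. A clique must lie in a single bag of any decomposition, so no decomposition can have width below 2. Hence tw(G) = 2 exactly.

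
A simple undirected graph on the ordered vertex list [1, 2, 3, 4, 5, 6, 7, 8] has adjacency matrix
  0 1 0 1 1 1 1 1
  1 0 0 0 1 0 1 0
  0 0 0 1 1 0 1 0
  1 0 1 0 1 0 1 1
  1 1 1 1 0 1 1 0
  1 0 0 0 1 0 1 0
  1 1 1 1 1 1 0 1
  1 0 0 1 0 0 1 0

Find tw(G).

A width-3 tree decomposition is:
Bags: B1 = {1, 4, 7, 8}  B2 = {1, 4, 5, 7}  B3 = {1, 5, 6, 7}  B4 = {1, 2, 5, 7}  B5 = {3, 4, 5, 7}
Tree: B1–B2, B2–B3, B3–B4, B2–B5
Every bag has size at most 4, so the width is 4 − 1 = 3 and tw(G) ≤ 3. Conversely, {1, 4, 7, 8} is a clique of size 4, and the vertices of any clique must share a bag in every tree decomposition; so some bag has ≥ 4 vertices and tw(G) ≥ 3. Combining the bounds, tw(G) = 3.

3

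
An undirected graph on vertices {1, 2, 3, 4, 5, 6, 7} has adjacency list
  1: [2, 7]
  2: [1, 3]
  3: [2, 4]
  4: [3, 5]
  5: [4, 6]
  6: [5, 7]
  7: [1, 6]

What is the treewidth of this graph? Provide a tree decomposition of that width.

Treewidth 2.
One optimal decomposition is:
Bags: B1 = {5, 6, 7}  B2 = {4, 5, 7}  B3 = {3, 4, 7}  B4 = {2, 3, 7}  B5 = {1, 2, 7}
Tree: B1–B2, B2–B3, B3–B4, B4–B5

Each bag holds 3 vertices, so the decomposition has width 2, which upper-bounds the treewidth. For the lower bound, G contains the cycle 7–6–5–4–3–2–1–7, so G is not a forest; only forests have treewidth ≤ 1, hence tw(G) ≥ 2. Hence tw(G) = 2 exactly.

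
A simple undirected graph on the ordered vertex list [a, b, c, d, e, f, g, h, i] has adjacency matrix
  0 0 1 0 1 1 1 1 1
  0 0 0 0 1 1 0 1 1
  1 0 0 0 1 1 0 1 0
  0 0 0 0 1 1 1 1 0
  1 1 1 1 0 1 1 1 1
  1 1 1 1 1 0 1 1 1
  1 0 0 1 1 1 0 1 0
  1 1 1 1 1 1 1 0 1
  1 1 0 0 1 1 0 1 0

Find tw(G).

A width-4 tree decomposition is:
Bags: B1 = {a, c, e, f, h}  B2 = {a, e, f, h, i}  B3 = {b, e, f, h, i}  B4 = {a, e, f, g, h}  B5 = {d, e, f, g, h}
Tree: B1–B2, B2–B3, B2–B4, B4–B5
Every bag has size at most 5, so the width is 5 − 1 = 4 and tw(G) ≤ 4. Conversely, {d, e, f, g, h} is a clique of size 5, and the vertices of any clique must share a bag in every tree decomposition; so some bag has ≥ 5 vertices and tw(G) ≥ 4. Therefore the treewidth is 4.

4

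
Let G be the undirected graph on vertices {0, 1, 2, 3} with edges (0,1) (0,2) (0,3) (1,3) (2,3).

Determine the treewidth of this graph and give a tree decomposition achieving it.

Treewidth 2.
One such decomposition:
Bags: B1 = {0, 1, 3}  B2 = {0, 2, 3}
Tree: B1–B2

Each bag holds 3 vertices, so the decomposition has width 2, which upper-bounds the treewidth. Conversely, {0, 1, 3} is a clique of size 3, and the vertices of any clique must share a bag in every tree decomposition; so some bag has ≥ 3 vertices and tw(G) ≥ 2. Hence tw(G) = 2 exactly.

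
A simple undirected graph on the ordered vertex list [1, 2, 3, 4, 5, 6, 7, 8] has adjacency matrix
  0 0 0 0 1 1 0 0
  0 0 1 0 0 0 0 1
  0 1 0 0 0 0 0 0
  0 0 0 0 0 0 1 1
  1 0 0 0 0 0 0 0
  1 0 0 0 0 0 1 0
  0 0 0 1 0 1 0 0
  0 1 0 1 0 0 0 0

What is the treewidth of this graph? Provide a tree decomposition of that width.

Treewidth 1.
One such decomposition:
Bags: B1 = {2, 3}  B2 = {2, 8}  B3 = {4, 8}  B4 = {4, 7}  B5 = {6, 7}  B6 = {1, 6}  B7 = {1, 5}
Tree: B1–B2, B2–B3, B3–B4, B4–B5, B5–B6, B6–B7

Every bag has size at most 2, so the width is 2 − 1 = 1 and tw(G) ≤ 1. Any graph with an edge has treewidth ≥ 1, and G has the edge 3–2. Combining the bounds, tw(G) = 1.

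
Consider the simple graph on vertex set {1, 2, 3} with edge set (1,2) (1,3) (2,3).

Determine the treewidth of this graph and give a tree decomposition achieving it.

Treewidth 2.
Bags: B1 = {1, 2, 3}
Tree: (single bag)

With just one bag of size 3, the width is 3 − 1 = 2, so tw(G) ≤ 2. For the lower bound, the 3 vertices {1, 2, 3} are pairwise adjacent, and any tree decomposition puts a clique entirely inside one bag — forcing width ≥ 2. Therefore the treewidth is 2.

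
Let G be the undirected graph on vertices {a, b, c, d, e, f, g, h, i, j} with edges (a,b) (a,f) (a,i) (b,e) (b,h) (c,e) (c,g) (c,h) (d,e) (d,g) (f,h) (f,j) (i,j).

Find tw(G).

2

A width-2 tree decomposition is:
Bags: B1 = {a, i, j}  B2 = {a, f, j}  B3 = {a, b, f}  B4 = {b, f, h}  B5 = {b, e, h}  B6 = {c, e, h}  B7 = {c, d, e}  B8 = {c, d, g}
Tree: B1–B2, B2–B3, B3–B4, B4–B5, B5–B6, B6–B7, B7–B8
Every bag has size at most 3, so the width is 3 − 1 = 2 and tw(G) ≤ 2. The edges i–j–f–a–i form a cycle, so G is not a tree and its treewidth is at least 2. Hence tw(G) = 2 exactly.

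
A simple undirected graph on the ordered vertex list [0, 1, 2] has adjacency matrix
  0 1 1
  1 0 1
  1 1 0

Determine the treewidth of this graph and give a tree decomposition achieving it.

Treewidth 2.
One such decomposition:
Bags: B1 = {0, 1, 2}
Tree: (single bag)

A single bag containing all 3 vertices is trivially a valid decomposition of width 2. For the lower bound, the 3 vertices {0, 1, 2} are pairwise adjacent, and any tree decomposition puts a clique entirely inside one bag — forcing width ≥ 2. The upper and lower bounds meet at 2, so that is the treewidth.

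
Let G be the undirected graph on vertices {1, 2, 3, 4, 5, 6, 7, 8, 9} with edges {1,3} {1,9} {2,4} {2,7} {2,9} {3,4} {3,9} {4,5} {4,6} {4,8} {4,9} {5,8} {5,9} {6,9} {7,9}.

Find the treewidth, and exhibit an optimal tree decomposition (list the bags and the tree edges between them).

Treewidth 2.
One such decomposition:
Bags: B1 = {4, 5, 9}  B2 = {2, 4, 9}  B3 = {2, 7, 9}  B4 = {3, 4, 9}  B5 = {4, 5, 8}  B6 = {1, 3, 9}  B7 = {4, 6, 9}
Tree: B1–B2, B2–B3, B1–B4, B1–B5, B4–B6, B4–B7

Each bag holds 3 vertices, so the decomposition has width 2, which upper-bounds the treewidth. On the other hand G contains the 3-clique {4, 5, 8}. A clique must lie in a single bag of any decomposition, so no decomposition can have width below 2. Combining the bounds, tw(G) = 2.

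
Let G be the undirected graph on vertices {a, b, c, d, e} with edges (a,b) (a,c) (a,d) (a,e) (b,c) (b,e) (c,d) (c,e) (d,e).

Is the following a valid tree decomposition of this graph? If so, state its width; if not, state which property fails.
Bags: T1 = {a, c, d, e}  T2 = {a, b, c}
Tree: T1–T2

A tree decomposition must satisfy three properties: every vertex lies in some bag; for every edge, both endpoints lie together in some bag; and for every vertex, the bags containing it form a connected subtree. Here edge (e,b) lies in no bag, so the decomposition is invalid.

No — edge (e,b) lies in no bag.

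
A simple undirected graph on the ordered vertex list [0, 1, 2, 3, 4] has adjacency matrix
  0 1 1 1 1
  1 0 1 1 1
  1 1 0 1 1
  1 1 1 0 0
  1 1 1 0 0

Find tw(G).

A width-3 tree decomposition is:
Bags: B1 = {0, 1, 2, 3}  B2 = {0, 1, 2, 4}
Tree: B1–B2
Every bag has size at most 4, so the width is 4 − 1 = 3 and tw(G) ≤ 3. Conversely, {0, 1, 2, 3} is a clique of size 4, and the vertices of any clique must share a bag in every tree decomposition; so some bag has ≥ 4 vertices and tw(G) ≥ 3. Hence tw(G) = 3 exactly.

3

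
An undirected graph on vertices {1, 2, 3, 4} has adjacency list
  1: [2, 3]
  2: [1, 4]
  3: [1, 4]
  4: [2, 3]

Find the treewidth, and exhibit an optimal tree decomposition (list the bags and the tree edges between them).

Treewidth 2.
Bags: B1 = {1, 3, 4}  B2 = {1, 2, 4}
Tree: B1–B2

The largest bag has 3 vertices, giving width 2; this decomposition certifies tw(G) ≤ 2. Since 1–3–4–2–1 is a cycle in G, G is not acyclic. Forests are exactly the graphs of treewidth ≤ 1, so tw(G) ≥ 2. Therefore the treewidth is 2.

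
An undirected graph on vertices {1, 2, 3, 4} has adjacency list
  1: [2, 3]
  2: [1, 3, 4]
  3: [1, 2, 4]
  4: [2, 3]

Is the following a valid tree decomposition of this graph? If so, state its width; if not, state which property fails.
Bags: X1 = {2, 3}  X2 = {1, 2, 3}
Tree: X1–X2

A tree decomposition must satisfy three properties: every vertex lies in some bag; for every edge, both endpoints lie together in some bag; and for every vertex, the bags containing it form a connected subtree. Here vertex 4 appears in no bag, so the decomposition is invalid.

No — vertex 4 appears in no bag.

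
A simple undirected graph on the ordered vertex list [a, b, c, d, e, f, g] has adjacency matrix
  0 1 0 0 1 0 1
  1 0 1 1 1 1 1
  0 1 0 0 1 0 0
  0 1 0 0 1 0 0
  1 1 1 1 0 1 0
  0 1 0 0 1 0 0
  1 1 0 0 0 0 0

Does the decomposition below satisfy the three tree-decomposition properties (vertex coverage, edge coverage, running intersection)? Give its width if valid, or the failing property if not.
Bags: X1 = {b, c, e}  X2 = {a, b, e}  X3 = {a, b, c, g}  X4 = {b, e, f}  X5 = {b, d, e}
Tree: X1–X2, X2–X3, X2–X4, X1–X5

A tree decomposition must satisfy three properties: every vertex lies in some bag; for every edge, both endpoints lie together in some bag; and for every vertex, the bags containing it form a connected subtree. Here bags containing vertex c are not connected in the tree, so the decomposition is invalid.

No — bags containing vertex c are not connected in the tree.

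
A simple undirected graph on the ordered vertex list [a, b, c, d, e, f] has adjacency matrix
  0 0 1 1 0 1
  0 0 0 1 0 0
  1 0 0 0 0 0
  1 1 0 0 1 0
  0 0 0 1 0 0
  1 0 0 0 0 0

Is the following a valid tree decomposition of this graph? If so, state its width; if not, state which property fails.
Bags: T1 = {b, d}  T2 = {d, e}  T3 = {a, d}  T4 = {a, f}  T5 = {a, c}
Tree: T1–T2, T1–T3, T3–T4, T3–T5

Yes; width 1.

Checking the three conditions: (i) the bags cover all of {a, b, c, d, e, f}; (ii) for each edge, some bag contains both endpoints; (iii) the bags containing any fixed vertex form a subtree. All hold, so the decomposition is valid with width 2 − 1 = 1.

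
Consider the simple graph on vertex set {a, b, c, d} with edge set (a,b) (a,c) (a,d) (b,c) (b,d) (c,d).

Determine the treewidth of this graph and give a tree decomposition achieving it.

A single bag containing all 4 vertices is trivially a valid decomposition of width 3. For the lower bound, the 4 vertices {a, b, c, d} are pairwise adjacent, and any tree decomposition puts a clique entirely inside one bag — forcing width ≥ 3. The upper and lower bounds meet at 3, so that is the treewidth.

Treewidth 3.
One optimal decomposition is:
Bags: B1 = {a, b, c, d}
Tree: (single bag)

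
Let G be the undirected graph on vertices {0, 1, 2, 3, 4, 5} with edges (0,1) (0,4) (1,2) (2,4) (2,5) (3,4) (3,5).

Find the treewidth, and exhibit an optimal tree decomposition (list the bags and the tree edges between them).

Treewidth 2.
Bags: B1 = {3, 4, 5}  B2 = {2, 4, 5}  B3 = {0, 2, 4}  B4 = {0, 1, 2}
Tree: B1–B2, B2–B3, B3–B4

Every bag has size at most 3, so the width is 3 − 1 = 2 and tw(G) ≤ 2. Since 3–5–2–4–3 is a cycle in G, G is not acyclic. Forests are exactly the graphs of treewidth ≤ 1, so tw(G) ≥ 2. The upper and lower bounds meet at 2, so that is the treewidth.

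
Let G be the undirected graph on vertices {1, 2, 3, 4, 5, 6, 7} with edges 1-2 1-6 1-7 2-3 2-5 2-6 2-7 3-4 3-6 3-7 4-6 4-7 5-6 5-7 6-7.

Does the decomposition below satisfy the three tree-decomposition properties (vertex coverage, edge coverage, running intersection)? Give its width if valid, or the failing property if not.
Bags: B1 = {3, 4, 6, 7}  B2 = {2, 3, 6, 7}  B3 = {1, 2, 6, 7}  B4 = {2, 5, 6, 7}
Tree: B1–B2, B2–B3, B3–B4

Yes; width 3.

Vertex coverage: the bags together contain {1, 2, 3, 4, 5, 6, 7}, the full vertex set. Edge coverage: each edge of G has both endpoints in at least one bag. Running intersection: for every vertex, the bags containing it form a connected subtree. All three properties hold, so this is a valid tree decomposition of width max|bag| − 1 = 3, and hence tw(G) ≤ 3.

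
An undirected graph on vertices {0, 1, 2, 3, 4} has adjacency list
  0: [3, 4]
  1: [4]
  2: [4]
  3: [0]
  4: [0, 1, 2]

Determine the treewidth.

1

A width-1 tree decomposition is:
Bags: B1 = {0, 4}  B2 = {2, 4}  B3 = {0, 3}  B4 = {1, 4}
Tree: B1–B2, B1–B3, B2–B4
Each bag holds 2 vertices, so the decomposition has width 1, which upper-bounds the treewidth. G has an edge, so its treewidth is at least 1. Hence tw(G) = 1 exactly.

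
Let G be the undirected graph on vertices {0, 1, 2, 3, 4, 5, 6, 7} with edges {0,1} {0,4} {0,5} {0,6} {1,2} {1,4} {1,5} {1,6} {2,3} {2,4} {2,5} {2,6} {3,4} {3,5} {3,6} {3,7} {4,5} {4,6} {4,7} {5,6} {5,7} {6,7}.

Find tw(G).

4

A width-4 tree decomposition is:
Bags: B1 = {2, 3, 4, 5, 6}  B2 = {3, 4, 5, 6, 7}  B3 = {1, 2, 4, 5, 6}  B4 = {0, 1, 4, 5, 6}
Tree: B1–B2, B1–B3, B3–B4
The largest bag has 5 vertices, giving width 4; this decomposition certifies tw(G) ≤ 4. Conversely, {0, 1, 4, 5, 6} is a clique of size 5, and the vertices of any clique must share a bag in every tree decomposition; so some bag has ≥ 5 vertices and tw(G) ≥ 4. The upper and lower bounds meet at 4, so that is the treewidth.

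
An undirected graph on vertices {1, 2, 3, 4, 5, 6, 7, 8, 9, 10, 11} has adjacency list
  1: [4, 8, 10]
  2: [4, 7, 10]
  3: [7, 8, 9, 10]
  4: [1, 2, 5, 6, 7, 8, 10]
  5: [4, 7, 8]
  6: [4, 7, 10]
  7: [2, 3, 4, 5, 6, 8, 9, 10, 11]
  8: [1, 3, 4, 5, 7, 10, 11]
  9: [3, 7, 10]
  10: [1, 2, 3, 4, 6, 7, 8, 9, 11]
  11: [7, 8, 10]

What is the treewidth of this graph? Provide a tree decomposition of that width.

Treewidth 3.
Bags: B1 = {7, 8, 10, 11}  B2 = {4, 7, 8, 10}  B3 = {1, 4, 8, 10}  B4 = {3, 7, 8, 10}  B5 = {4, 5, 7, 8}  B6 = {4, 6, 7, 10}  B7 = {2, 4, 7, 10}  B8 = {3, 7, 9, 10}
Tree: B1–B2, B2–B3, B1–B4, B2–B5, B2–B6, B2–B7, B4–B8

Every bag has size at most 4, so the width is 4 − 1 = 3 and tw(G) ≤ 3. On the other hand G contains the 4-clique {1, 4, 8, 10}. A clique must lie in a single bag of any decomposition, so no decomposition can have width below 3. Combining the bounds, tw(G) = 3.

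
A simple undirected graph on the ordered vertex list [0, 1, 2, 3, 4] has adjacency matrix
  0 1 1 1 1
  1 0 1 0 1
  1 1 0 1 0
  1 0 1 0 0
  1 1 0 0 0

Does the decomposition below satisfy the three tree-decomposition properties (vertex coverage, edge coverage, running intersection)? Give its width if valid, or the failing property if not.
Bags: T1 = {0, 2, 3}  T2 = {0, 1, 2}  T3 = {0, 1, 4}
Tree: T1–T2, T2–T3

Yes; width 2.

Vertex coverage: the bags together contain {0, 1, 2, 3, 4}, the full vertex set. Edge coverage: each edge of G has both endpoints in at least one bag. Running intersection: for every vertex, the bags containing it form a connected subtree. All three properties hold, so this is a valid tree decomposition of width max|bag| − 1 = 2, and hence tw(G) ≤ 2.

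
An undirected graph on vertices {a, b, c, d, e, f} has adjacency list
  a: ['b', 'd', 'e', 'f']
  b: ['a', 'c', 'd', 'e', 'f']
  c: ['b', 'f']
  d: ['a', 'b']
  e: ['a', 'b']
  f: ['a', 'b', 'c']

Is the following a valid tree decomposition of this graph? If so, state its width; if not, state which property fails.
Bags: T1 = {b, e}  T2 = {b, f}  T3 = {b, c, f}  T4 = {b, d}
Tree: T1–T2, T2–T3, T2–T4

No — vertex a appears in no bag.

A tree decomposition must satisfy three properties: every vertex lies in some bag; for every edge, both endpoints lie together in some bag; and for every vertex, the bags containing it form a connected subtree. Here vertex a appears in no bag, so the decomposition is invalid.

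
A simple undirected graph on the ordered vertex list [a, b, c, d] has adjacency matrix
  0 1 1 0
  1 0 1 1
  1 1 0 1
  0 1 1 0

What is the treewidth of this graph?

2

A width-2 tree decomposition is:
Bags: B1 = {b, c, d}  B2 = {a, b, c}
Tree: B1–B2
The largest bag has 3 vertices, giving width 2; this decomposition certifies tw(G) ≤ 2. For the lower bound, the 3 vertices {b, c, d} are pairwise adjacent, and any tree decomposition puts a clique entirely inside one bag — forcing width ≥ 2. The upper and lower bounds meet at 2, so that is the treewidth.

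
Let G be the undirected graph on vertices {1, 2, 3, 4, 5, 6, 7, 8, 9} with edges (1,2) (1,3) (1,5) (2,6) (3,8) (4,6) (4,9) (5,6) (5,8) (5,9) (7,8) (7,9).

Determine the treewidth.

A width-3 tree decomposition is:
Bags: B1 = {1, 3, 7, 8}  B2 = {1, 5, 7, 8}  B3 = {1, 5, 7, 9}  B4 = {1, 2, 5, 9}  B5 = {2, 5, 6, 9}  B6 = {2, 4, 6, 9}
Tree: B1–B2, B2–B3, B3–B4, B4–B5, B5–B6
Every bag has size at most 4, so the width is 4 − 1 = 3 and tw(G) ≤ 3. For the lower bound: the 4 vertex sets {3,7,8}, {1}, {5}, {2,4,6,9} are disjoint, each induces a connected subgraph, and every pair is joined by at least one edge of G. Contracting each set to a single vertex therefore yields K_{4} as a minor, and since treewidth is minor-monotone, tw(G) ≥ tw(K_{4}) = 3. The upper and lower bounds meet at 3, so that is the treewidth.

3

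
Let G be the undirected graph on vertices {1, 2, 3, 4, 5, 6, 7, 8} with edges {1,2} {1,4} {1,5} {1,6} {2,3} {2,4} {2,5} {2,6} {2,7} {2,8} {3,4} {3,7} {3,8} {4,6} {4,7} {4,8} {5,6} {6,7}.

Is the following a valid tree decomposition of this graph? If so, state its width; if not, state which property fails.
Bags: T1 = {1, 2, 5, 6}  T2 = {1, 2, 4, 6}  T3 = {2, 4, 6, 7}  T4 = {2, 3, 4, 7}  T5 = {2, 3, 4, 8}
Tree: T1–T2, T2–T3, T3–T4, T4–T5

Yes; width 3.

Checking the three conditions: (i) the bags cover all of {1, 2, 3, 4, 5, 6, 7, 8}; (ii) for each edge, some bag contains both endpoints; (iii) the bags containing any fixed vertex form a subtree. All hold, so the decomposition is valid with width 4 − 1 = 3.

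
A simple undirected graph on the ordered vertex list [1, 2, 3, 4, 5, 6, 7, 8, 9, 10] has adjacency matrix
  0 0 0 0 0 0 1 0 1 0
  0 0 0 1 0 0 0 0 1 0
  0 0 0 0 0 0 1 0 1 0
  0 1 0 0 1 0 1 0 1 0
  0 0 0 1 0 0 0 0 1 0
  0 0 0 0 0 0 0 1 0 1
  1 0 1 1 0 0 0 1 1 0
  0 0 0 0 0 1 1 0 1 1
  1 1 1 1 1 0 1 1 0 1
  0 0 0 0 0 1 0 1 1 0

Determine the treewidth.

2

A width-2 tree decomposition is:
Bags: B1 = {4, 7, 9}  B2 = {7, 8, 9}  B3 = {8, 9, 10}  B4 = {1, 7, 9}  B5 = {6, 8, 10}  B6 = {2, 4, 9}  B7 = {4, 5, 9}  B8 = {3, 7, 9}
Tree: B1–B2, B2–B3, B2–B4, B3–B5, B1–B6, B6–B7, B4–B8
The largest bag has 3 vertices, giving width 2; this decomposition certifies tw(G) ≤ 2. For the lower bound, the 3 vertices {2, 4, 9} are pairwise adjacent, and any tree decomposition puts a clique entirely inside one bag — forcing width ≥ 2. Hence tw(G) = 2 exactly.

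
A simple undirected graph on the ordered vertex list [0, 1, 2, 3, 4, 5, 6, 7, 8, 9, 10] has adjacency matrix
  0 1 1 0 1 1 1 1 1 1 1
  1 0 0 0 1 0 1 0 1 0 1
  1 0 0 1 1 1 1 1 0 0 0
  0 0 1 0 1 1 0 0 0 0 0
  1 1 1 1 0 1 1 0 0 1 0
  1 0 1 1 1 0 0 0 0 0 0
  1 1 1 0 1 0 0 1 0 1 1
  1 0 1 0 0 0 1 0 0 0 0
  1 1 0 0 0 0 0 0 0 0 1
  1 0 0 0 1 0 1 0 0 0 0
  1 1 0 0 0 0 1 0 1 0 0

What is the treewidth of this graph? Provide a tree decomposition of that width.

Treewidth 3.
One optimal decomposition is:
Bags: B1 = {0, 2, 4, 6}  B2 = {0, 4, 6, 9}  B3 = {0, 2, 6, 7}  B4 = {0, 1, 4, 6}  B5 = {0, 1, 6, 10}  B6 = {0, 2, 4, 5}  B7 = {0, 1, 8, 10}  B8 = {2, 3, 4, 5}
Tree: B1–B2, B1–B3, B2–B4, B4–B5, B1–B6, B5–B7, B6–B8

Every bag has size at most 4, so the width is 4 − 1 = 3 and tw(G) ≤ 3. For the lower bound, the 4 vertices {0, 1, 8, 10} are pairwise adjacent, and any tree decomposition puts a clique entirely inside one bag — forcing width ≥ 3. The upper and lower bounds meet at 3, so that is the treewidth.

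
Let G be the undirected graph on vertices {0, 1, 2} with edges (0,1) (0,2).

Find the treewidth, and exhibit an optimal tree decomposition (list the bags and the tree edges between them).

The largest bag has 2 vertices, giving width 1; this decomposition certifies tw(G) ≤ 1. Any graph with an edge has treewidth ≥ 1, and G has the edge 2–0. Hence tw(G) = 1 exactly.

Treewidth 1.
One such decomposition:
Bags: B1 = {0, 2}  B2 = {0, 1}
Tree: B1–B2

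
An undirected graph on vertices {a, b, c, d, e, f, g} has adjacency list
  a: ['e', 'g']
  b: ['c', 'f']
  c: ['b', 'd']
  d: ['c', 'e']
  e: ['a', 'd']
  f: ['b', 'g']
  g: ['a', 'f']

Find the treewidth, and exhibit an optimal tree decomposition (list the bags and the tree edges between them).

Every bag has size at most 3, so the width is 3 − 1 = 2 and tw(G) ≤ 2. Since b–f–g–a–e–d–c–b is a cycle in G, G is not acyclic. Forests are exactly the graphs of treewidth ≤ 1, so tw(G) ≥ 2. Hence tw(G) = 2 exactly.

Treewidth 2.
One such decomposition:
Bags: B1 = {b, f, g}  B2 = {a, b, g}  B3 = {a, b, e}  B4 = {b, d, e}  B5 = {b, c, d}
Tree: B1–B2, B2–B3, B3–B4, B4–B5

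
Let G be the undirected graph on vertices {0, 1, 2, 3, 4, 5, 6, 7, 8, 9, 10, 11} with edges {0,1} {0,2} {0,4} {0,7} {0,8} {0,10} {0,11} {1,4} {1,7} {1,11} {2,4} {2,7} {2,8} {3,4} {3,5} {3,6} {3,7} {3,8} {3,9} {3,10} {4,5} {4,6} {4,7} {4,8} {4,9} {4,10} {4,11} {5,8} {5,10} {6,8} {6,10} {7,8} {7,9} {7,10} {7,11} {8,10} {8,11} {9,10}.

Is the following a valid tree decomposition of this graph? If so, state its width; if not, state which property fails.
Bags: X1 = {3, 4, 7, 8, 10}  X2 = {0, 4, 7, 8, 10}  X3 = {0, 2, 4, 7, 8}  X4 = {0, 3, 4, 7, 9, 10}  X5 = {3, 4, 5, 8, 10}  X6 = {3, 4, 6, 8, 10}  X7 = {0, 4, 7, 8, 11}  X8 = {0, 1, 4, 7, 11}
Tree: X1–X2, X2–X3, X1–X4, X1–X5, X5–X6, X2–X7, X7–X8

A tree decomposition must satisfy three properties: every vertex lies in some bag; for every edge, both endpoints lie together in some bag; and for every vertex, the bags containing it form a connected subtree. Here bags containing vertex 0 are not connected in the tree, so the decomposition is invalid.

No — bags containing vertex 0 are not connected in the tree.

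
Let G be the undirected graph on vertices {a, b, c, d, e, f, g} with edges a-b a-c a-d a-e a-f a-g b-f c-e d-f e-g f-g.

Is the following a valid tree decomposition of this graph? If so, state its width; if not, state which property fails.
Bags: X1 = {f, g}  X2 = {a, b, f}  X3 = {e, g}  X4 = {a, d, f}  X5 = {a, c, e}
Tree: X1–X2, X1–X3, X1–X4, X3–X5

No — edge (a,g) lies in no bag.

A tree decomposition must satisfy three properties: every vertex lies in some bag; for every edge, both endpoints lie together in some bag; and for every vertex, the bags containing it form a connected subtree. Here edge (a,g) lies in no bag, so the decomposition is invalid.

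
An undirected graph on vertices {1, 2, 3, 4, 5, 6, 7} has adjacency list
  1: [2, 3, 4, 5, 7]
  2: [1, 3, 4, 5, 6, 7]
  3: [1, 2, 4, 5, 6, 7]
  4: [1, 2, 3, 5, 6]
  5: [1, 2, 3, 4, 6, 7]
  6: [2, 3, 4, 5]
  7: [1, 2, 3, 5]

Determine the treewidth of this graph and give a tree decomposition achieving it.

Each bag holds 5 vertices, so the decomposition has width 4, which upper-bounds the treewidth. On the other hand G contains the 5-clique {1, 2, 3, 4, 5}. A clique must lie in a single bag of any decomposition, so no decomposition can have width below 4. The upper and lower bounds meet at 4, so that is the treewidth.

Treewidth 4.
Bags: B1 = {2, 3, 4, 5, 6}  B2 = {1, 2, 3, 4, 5}  B3 = {1, 2, 3, 5, 7}
Tree: B1–B2, B2–B3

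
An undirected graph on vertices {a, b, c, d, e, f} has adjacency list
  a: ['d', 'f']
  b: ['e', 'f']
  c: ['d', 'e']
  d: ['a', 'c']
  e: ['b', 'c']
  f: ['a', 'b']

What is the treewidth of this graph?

A width-2 tree decomposition is:
Bags: B1 = {b, c, e}  B2 = {b, c, f}  B3 = {a, c, f}  B4 = {a, c, d}
Tree: B1–B2, B2–B3, B3–B4
Every bag has size at most 3, so the width is 3 − 1 = 2 and tw(G) ≤ 2. For the lower bound, G contains the cycle c–e–b–f–a–d–c, so G is not a forest; only forests have treewidth ≤ 1, hence tw(G) ≥ 2. Hence tw(G) = 2 exactly.

2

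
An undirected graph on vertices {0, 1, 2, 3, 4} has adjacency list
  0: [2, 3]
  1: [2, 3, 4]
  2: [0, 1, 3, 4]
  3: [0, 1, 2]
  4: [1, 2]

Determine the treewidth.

A width-2 tree decomposition is:
Bags: B1 = {1, 2, 3}  B2 = {0, 2, 3}  B3 = {1, 2, 4}
Tree: B1–B2, B1–B3
The largest bag has 3 vertices, giving width 2; this decomposition certifies tw(G) ≤ 2. For the lower bound, the 3 vertices {0, 2, 3} are pairwise adjacent, and any tree decomposition puts a clique entirely inside one bag — forcing width ≥ 2. The upper and lower bounds meet at 2, so that is the treewidth.

2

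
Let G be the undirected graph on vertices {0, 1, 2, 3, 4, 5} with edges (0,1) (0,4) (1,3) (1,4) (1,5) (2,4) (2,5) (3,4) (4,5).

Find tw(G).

2

A width-2 tree decomposition is:
Bags: B1 = {1, 4, 5}  B2 = {0, 1, 4}  B3 = {1, 3, 4}  B4 = {2, 4, 5}
Tree: B1–B2, B2–B3, B1–B4
The largest bag has 3 vertices, giving width 2; this decomposition certifies tw(G) ≤ 2. For the lower bound, the 3 vertices {0, 1, 4} are pairwise adjacent, and any tree decomposition puts a clique entirely inside one bag — forcing width ≥ 2. The upper and lower bounds meet at 2, so that is the treewidth.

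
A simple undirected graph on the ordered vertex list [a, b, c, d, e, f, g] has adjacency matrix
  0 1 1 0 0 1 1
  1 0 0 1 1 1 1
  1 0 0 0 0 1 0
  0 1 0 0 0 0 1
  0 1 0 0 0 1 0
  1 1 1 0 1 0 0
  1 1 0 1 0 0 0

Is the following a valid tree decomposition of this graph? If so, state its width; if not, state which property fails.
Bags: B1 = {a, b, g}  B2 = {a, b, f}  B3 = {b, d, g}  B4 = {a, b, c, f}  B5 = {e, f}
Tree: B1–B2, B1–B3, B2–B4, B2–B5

No — edge (b,e) lies in no bag.

A tree decomposition must satisfy three properties: every vertex lies in some bag; for every edge, both endpoints lie together in some bag; and for every vertex, the bags containing it form a connected subtree. Here edge (b,e) lies in no bag, so the decomposition is invalid.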